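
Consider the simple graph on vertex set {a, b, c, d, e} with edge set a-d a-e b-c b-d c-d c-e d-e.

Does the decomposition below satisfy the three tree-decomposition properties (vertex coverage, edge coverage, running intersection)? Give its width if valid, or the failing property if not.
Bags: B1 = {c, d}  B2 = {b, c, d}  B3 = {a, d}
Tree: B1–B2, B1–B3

A tree decomposition must satisfy three properties: every vertex lies in some bag; for every edge, both endpoints lie together in some bag; and for every vertex, the bags containing it form a connected subtree. Here vertex e appears in no bag, so the decomposition is invalid.

No — vertex e appears in no bag.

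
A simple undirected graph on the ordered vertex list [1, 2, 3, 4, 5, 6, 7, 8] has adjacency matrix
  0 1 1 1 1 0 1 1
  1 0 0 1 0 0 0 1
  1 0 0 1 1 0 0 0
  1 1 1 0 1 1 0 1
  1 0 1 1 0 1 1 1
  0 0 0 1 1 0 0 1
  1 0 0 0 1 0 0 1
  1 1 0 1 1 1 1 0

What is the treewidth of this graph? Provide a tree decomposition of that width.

Treewidth 3.
One such decomposition:
Bags: B1 = {1, 4, 5, 8}  B2 = {1, 5, 7, 8}  B3 = {1, 3, 4, 5}  B4 = {1, 2, 4, 8}  B5 = {4, 5, 6, 8}
Tree: B1–B2, B1–B3, B1–B4, B1–B5

Every bag has size at most 4, so the width is 4 − 1 = 3 and tw(G) ≤ 3. On the other hand G contains the 4-clique {1, 2, 4, 8}. A clique must lie in a single bag of any decomposition, so no decomposition can have width below 3. Hence tw(G) = 3 exactly.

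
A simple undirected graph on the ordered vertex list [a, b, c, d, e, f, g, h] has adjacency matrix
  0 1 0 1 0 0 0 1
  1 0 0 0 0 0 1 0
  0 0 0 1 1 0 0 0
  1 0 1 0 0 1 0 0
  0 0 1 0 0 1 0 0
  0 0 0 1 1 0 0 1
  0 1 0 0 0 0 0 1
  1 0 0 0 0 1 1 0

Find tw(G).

2

A width-2 tree decomposition is:
Bags: B1 = {b, g, h}  B2 = {a, b, h}  B3 = {a, f, h}  B4 = {a, d, f}  B5 = {d, e, f}  B6 = {c, d, e}
Tree: B1–B2, B2–B3, B3–B4, B4–B5, B5–B6
Each bag holds 3 vertices, so the decomposition has width 2, which upper-bounds the treewidth. The edges g–b–a–h–g form a cycle, so G is not a tree and its treewidth is at least 2. Therefore the treewidth is 2.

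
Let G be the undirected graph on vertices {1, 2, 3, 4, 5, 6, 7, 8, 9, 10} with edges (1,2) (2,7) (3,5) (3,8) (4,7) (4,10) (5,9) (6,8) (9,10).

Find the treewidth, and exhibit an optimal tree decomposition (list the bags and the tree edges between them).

Each bag holds 2 vertices, so the decomposition has width 1, which upper-bounds the treewidth. Any graph with an edge has treewidth ≥ 1, and G has the edge 1–2. Combining the bounds, tw(G) = 1.

Treewidth 1.
One optimal decomposition is:
Bags: B1 = {1, 2}  B2 = {2, 7}  B3 = {4, 7}  B4 = {4, 10}  B5 = {9, 10}  B6 = {5, 9}  B7 = {3, 5}  B8 = {3, 8}  B9 = {6, 8}
Tree: B1–B2, B2–B3, B3–B4, B4–B5, B5–B6, B6–B7, B7–B8, B8–B9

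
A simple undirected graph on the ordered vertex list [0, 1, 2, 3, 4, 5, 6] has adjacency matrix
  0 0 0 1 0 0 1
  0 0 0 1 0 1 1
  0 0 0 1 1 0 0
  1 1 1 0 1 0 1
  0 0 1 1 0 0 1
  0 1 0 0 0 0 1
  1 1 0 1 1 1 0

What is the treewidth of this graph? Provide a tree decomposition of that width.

Treewidth 2.
One optimal decomposition is:
Bags: B1 = {1, 3, 6}  B2 = {0, 3, 6}  B3 = {3, 4, 6}  B4 = {1, 5, 6}  B5 = {2, 3, 4}
Tree: B1–B2, B1–B3, B1–B4, B3–B5

Every bag has size at most 3, so the width is 3 − 1 = 2 and tw(G) ≤ 2. Conversely, {2, 3, 4} is a clique of size 3, and the vertices of any clique must share a bag in every tree decomposition; so some bag has ≥ 3 vertices and tw(G) ≥ 2. Combining the bounds, tw(G) = 2.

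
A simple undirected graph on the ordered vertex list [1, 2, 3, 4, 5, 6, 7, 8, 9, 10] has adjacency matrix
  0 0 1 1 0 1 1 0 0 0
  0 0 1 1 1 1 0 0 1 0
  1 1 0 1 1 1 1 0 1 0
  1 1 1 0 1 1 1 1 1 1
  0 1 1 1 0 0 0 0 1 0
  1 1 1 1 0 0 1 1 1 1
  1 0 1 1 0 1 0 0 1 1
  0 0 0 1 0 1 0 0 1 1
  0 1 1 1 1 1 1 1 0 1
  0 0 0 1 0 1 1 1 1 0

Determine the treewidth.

4

A width-4 tree decomposition is:
Bags: B1 = {3, 4, 6, 7, 9}  B2 = {2, 3, 4, 6, 9}  B3 = {1, 3, 4, 6, 7}  B4 = {2, 3, 4, 5, 9}  B5 = {4, 6, 7, 9, 10}  B6 = {4, 6, 8, 9, 10}
Tree: B1–B2, B1–B3, B2–B4, B1–B5, B5–B6
Every bag has size at most 5, so the width is 5 − 1 = 4 and tw(G) ≤ 4. On the other hand G contains the 5-clique {2, 3, 4, 5, 9}. A clique must lie in a single bag of any decomposition, so no decomposition can have width below 4. Therefore the treewidth is 4.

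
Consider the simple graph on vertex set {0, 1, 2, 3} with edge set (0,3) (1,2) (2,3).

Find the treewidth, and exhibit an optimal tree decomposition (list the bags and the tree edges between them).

Every bag has size at most 2, so the width is 2 − 1 = 1 and tw(G) ≤ 1. Any graph with an edge has treewidth ≥ 1, and G has the edge 2–1. Combining the bounds, tw(G) = 1.

Treewidth 1.
One optimal decomposition is:
Bags: B1 = {1, 2}  B2 = {2, 3}  B3 = {0, 3}
Tree: B1–B2, B2–B3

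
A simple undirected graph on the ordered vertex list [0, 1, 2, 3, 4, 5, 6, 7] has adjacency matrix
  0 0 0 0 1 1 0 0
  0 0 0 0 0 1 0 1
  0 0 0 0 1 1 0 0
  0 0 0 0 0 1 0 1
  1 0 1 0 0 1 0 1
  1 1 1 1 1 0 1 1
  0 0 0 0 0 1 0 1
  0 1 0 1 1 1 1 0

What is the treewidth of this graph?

A width-2 tree decomposition is:
Bags: B1 = {1, 5, 7}  B2 = {4, 5, 7}  B3 = {2, 4, 5}  B4 = {5, 6, 7}  B5 = {3, 5, 7}  B6 = {0, 4, 5}
Tree: B1–B2, B2–B3, B1–B4, B2–B5, B3–B6
Each bag holds 3 vertices, so the decomposition has width 2, which upper-bounds the treewidth. On the other hand G contains the 3-clique {0, 4, 5}. A clique must lie in a single bag of any decomposition, so no decomposition can have width below 2. Combining the bounds, tw(G) = 2.

2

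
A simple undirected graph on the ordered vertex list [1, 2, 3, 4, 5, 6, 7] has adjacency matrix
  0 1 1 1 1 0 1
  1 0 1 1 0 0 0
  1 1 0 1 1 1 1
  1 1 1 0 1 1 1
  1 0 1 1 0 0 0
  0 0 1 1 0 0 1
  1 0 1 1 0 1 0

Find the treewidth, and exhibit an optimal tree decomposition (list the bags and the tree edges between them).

The largest bag has 4 vertices, giving width 3; this decomposition certifies tw(G) ≤ 3. For the lower bound, the 4 vertices {1, 2, 3, 4} are pairwise adjacent, and any tree decomposition puts a clique entirely inside one bag — forcing width ≥ 3. The upper and lower bounds meet at 3, so that is the treewidth.

Treewidth 3.
One optimal decomposition is:
Bags: B1 = {1, 3, 4, 5}  B2 = {1, 2, 3, 4}  B3 = {1, 3, 4, 7}  B4 = {3, 4, 6, 7}
Tree: B1–B2, B2–B3, B3–B4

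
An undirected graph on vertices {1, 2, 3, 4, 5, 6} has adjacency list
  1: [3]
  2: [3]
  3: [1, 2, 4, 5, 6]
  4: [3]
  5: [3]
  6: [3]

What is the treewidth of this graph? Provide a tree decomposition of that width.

Treewidth 1.
One such decomposition:
Bags: B1 = {1, 3}  B2 = {3, 4}  B3 = {3, 6}  B4 = {2, 3}  B5 = {3, 5}
Tree: B1–B2, B1–B3, B1–B4, B2–B5

Each bag holds 2 vertices, so the decomposition has width 1, which upper-bounds the treewidth. Any graph with an edge has treewidth ≥ 1, and G has the edge 1–3. Therefore the treewidth is 1.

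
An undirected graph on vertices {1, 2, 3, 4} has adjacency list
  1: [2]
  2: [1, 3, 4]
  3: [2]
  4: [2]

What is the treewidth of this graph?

A width-1 tree decomposition is:
Bags: B1 = {2, 3}  B2 = {2, 4}  B3 = {1, 2}
Tree: B1–B2, B1–B3
Every bag has size at most 2, so the width is 2 − 1 = 1 and tw(G) ≤ 1. G has an edge, so its treewidth is at least 1. Therefore the treewidth is 1.

1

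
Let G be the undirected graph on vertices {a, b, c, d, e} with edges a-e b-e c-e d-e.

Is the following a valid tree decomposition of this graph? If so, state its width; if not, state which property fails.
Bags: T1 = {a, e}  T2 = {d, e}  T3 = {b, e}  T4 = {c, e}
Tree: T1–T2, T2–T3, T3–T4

Checking the three conditions: (i) the bags cover all of {a, b, c, d, e}; (ii) for each edge, some bag contains both endpoints; (iii) the bags containing any fixed vertex form a subtree. All hold, so the decomposition is valid with width 2 − 1 = 1.

Yes; width 1.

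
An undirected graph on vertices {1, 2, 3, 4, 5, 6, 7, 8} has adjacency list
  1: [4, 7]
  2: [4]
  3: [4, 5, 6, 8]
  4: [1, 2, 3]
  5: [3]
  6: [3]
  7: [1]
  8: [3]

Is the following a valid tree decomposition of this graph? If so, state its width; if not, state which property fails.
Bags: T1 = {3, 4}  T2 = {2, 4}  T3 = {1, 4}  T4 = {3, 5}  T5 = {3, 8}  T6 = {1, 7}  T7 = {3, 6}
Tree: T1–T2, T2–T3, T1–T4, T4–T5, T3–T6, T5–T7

Yes; width 1.

Vertex coverage: the bags together contain {1, 2, 3, 4, 5, 6, 7, 8}, the full vertex set. Edge coverage: each edge of G has both endpoints in at least one bag. Running intersection: for every vertex, the bags containing it form a connected subtree. All three properties hold, so this is a valid tree decomposition of width max|bag| − 1 = 1, and hence tw(G) ≤ 1.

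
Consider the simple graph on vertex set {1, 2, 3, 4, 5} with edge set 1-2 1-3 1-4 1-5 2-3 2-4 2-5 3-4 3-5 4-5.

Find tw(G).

A width-4 tree decomposition is:
Bags: B1 = {1, 2, 3, 4, 5}
Tree: (single bag)
With just one bag of size 5, the width is 5 − 1 = 4, so tw(G) ≤ 4. On the other hand G contains the 5-clique {1, 2, 3, 4, 5}. A clique must lie in a single bag of any decomposition, so no decomposition can have width below 4. Hence tw(G) = 4 exactly.

4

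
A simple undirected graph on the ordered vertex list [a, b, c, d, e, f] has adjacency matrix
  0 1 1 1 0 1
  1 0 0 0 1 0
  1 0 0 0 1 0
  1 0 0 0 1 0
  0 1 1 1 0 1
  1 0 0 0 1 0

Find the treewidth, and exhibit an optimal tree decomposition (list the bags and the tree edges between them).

Treewidth 2.
One such decomposition:
Bags: B1 = {a, c, e}  B2 = {a, d, e}  B3 = {a, e, f}  B4 = {a, b, e}
Tree: B1–B2, B2–B3, B3–B4

Each bag holds 3 vertices, so the decomposition has width 2, which upper-bounds the treewidth. For the lower bound, G contains the cycle c–e–d–a–c, so G is not a forest; only forests have treewidth ≤ 1, hence tw(G) ≥ 2. Therefore the treewidth is 2.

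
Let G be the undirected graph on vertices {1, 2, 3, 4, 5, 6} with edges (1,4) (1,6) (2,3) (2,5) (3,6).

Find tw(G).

A width-1 tree decomposition is:
Bags: B1 = {1, 4}  B2 = {1, 6}  B3 = {3, 6}  B4 = {2, 3}  B5 = {2, 5}
Tree: B1–B2, B2–B3, B3–B4, B4–B5
Every bag has size at most 2, so the width is 2 − 1 = 1 and tw(G) ≤ 1. Any graph with an edge has treewidth ≥ 1, and G has the edge 4–1. Combining the bounds, tw(G) = 1.

1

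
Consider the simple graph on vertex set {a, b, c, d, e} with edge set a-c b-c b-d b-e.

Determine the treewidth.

A width-1 tree decomposition is:
Bags: B1 = {b, e}  B2 = {b, c}  B3 = {b, d}  B4 = {a, c}
Tree: B1–B2, B2–B3, B2–B4
Each bag holds 2 vertices, so the decomposition has width 1, which upper-bounds the treewidth. G has an edge, so its treewidth is at least 1. Combining the bounds, tw(G) = 1.

1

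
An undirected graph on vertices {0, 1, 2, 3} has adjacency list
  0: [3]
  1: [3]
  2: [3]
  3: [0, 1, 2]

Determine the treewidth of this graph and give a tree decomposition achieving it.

Treewidth 1.
One optimal decomposition is:
Bags: B1 = {2, 3}  B2 = {0, 3}  B3 = {1, 3}
Tree: B1–B2, B2–B3

The largest bag has 2 vertices, giving width 1; this decomposition certifies tw(G) ≤ 1. G has an edge, so its treewidth is at least 1. Combining the bounds, tw(G) = 1.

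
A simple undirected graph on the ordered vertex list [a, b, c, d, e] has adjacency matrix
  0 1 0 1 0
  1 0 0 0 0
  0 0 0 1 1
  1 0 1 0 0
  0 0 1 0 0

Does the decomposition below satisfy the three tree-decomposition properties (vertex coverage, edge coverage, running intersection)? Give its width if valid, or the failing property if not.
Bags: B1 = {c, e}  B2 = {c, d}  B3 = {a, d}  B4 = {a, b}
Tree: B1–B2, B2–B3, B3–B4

Yes; width 1.

Vertex coverage: the bags together contain {a, b, c, d, e}, the full vertex set. Edge coverage: each edge of G has both endpoints in at least one bag. Running intersection: for every vertex, the bags containing it form a connected subtree. All three properties hold, so this is a valid tree decomposition of width max|bag| − 1 = 1, and hence tw(G) ≤ 1.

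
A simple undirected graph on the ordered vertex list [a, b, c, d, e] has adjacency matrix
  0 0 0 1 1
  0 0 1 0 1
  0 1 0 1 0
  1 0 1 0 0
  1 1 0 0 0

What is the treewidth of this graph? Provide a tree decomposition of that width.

The largest bag has 3 vertices, giving width 2; this decomposition certifies tw(G) ≤ 2. The edges b–c–d–a–e–b form a cycle, so G is not a tree and its treewidth is at least 2. Combining the bounds, tw(G) = 2.

Treewidth 2.
One such decomposition:
Bags: B1 = {b, c, d}  B2 = {a, b, d}  B3 = {a, b, e}
Tree: B1–B2, B2–B3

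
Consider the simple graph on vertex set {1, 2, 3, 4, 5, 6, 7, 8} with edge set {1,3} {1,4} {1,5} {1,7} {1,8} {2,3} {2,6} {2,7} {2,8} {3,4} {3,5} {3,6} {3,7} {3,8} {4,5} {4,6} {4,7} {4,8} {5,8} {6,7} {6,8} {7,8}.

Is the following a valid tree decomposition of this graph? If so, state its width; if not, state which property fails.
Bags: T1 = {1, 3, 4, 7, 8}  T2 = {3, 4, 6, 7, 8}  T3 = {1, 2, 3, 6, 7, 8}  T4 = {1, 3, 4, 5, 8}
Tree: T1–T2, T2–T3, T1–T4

No — bags containing vertex 1 are not connected in the tree.

A tree decomposition must satisfy three properties: every vertex lies in some bag; for every edge, both endpoints lie together in some bag; and for every vertex, the bags containing it form a connected subtree. Here bags containing vertex 1 are not connected in the tree, so the decomposition is invalid.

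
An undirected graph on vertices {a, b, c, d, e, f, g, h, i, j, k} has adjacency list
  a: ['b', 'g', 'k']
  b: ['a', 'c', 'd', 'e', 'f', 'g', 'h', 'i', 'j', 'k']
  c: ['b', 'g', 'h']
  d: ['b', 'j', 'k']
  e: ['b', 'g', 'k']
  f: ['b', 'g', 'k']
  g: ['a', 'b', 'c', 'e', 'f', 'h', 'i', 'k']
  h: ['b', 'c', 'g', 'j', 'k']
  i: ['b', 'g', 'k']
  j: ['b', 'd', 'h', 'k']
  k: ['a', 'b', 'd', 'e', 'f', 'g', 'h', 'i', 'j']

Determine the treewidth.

A width-3 tree decomposition is:
Bags: B1 = {b, g, h, k}  B2 = {b, c, g, h}  B3 = {b, h, j, k}  B4 = {b, e, g, k}  B5 = {a, b, g, k}  B6 = {b, g, i, k}  B7 = {b, f, g, k}  B8 = {b, d, j, k}
Tree: B1–B2, B1–B3, B1–B4, B1–B5, B5–B6, B6–B7, B3–B8
The largest bag has 4 vertices, giving width 3; this decomposition certifies tw(G) ≤ 3. On the other hand G contains the 4-clique {b, c, g, h}. A clique must lie in a single bag of any decomposition, so no decomposition can have width below 3. Combining the bounds, tw(G) = 3.

3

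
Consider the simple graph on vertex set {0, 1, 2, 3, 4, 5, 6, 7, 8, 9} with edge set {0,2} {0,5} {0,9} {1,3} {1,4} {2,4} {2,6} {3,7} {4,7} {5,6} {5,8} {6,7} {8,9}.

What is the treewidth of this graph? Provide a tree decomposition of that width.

Treewidth 2.
Bags: B1 = {5, 8, 9}  B2 = {0, 5, 9}  B3 = {0, 5, 6}  B4 = {0, 2, 6}  B5 = {2, 6, 7}  B6 = {2, 4, 7}  B7 = {3, 4, 7}  B8 = {1, 3, 4}
Tree: B1–B2, B2–B3, B3–B4, B4–B5, B5–B6, B6–B7, B7–B8

Every bag has size at most 3, so the width is 3 − 1 = 2 and tw(G) ≤ 2. The edges 8–9–0–5–8 form a cycle, so G is not a tree and its treewidth is at least 2. The upper and lower bounds meet at 2, so that is the treewidth.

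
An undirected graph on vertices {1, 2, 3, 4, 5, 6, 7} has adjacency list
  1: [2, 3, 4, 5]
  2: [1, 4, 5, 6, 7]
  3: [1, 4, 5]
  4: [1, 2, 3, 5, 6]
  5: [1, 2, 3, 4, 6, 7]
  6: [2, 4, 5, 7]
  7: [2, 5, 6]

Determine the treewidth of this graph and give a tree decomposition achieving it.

Treewidth 3.
One optimal decomposition is:
Bags: B1 = {2, 4, 5, 6}  B2 = {1, 2, 4, 5}  B3 = {2, 5, 6, 7}  B4 = {1, 3, 4, 5}
Tree: B1–B2, B1–B3, B2–B4

The largest bag has 4 vertices, giving width 3; this decomposition certifies tw(G) ≤ 3. For the lower bound, the 4 vertices {1, 2, 4, 5} are pairwise adjacent, and any tree decomposition puts a clique entirely inside one bag — forcing width ≥ 3. The upper and lower bounds meet at 3, so that is the treewidth.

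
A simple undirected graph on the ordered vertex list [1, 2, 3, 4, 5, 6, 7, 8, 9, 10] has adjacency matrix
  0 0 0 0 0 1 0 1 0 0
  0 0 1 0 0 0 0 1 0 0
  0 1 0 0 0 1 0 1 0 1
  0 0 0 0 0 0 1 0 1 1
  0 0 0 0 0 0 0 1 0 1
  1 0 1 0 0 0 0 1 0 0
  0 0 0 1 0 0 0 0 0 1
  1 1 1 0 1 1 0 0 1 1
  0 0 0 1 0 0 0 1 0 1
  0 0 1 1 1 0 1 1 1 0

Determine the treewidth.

2

A width-2 tree decomposition is:
Bags: B1 = {3, 6, 8}  B2 = {1, 6, 8}  B3 = {2, 3, 8}  B4 = {3, 8, 10}  B5 = {5, 8, 10}  B6 = {8, 9, 10}  B7 = {4, 9, 10}  B8 = {4, 7, 10}
Tree: B1–B2, B1–B3, B3–B4, B4–B5, B5–B6, B6–B7, B7–B8
Every bag has size at most 3, so the width is 3 − 1 = 2 and tw(G) ≤ 2. On the other hand G contains the 3-clique {1, 6, 8}. A clique must lie in a single bag of any decomposition, so no decomposition can have width below 2. The upper and lower bounds meet at 2, so that is the treewidth.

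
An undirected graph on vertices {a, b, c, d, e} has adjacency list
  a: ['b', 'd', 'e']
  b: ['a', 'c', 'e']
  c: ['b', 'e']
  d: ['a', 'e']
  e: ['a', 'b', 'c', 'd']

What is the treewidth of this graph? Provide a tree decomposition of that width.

The largest bag has 3 vertices, giving width 2; this decomposition certifies tw(G) ≤ 2. For the lower bound, the 3 vertices {b, c, e} are pairwise adjacent, and any tree decomposition puts a clique entirely inside one bag — forcing width ≥ 2. The upper and lower bounds meet at 2, so that is the treewidth.

Treewidth 2.
Bags: B1 = {a, b, e}  B2 = {a, d, e}  B3 = {b, c, e}
Tree: B1–B2, B1–B3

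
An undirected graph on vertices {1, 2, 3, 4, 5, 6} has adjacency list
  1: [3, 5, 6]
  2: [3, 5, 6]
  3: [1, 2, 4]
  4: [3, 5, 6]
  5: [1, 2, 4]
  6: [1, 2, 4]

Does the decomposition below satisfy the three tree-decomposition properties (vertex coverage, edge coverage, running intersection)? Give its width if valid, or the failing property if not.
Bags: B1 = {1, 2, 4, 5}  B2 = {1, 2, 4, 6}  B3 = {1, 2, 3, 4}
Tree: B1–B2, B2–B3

Checking the three conditions: (i) the bags cover all of {1, 2, 3, 4, 5, 6}; (ii) for each edge, some bag contains both endpoints; (iii) the bags containing any fixed vertex form a subtree. All hold, so the decomposition is valid with width 4 − 1 = 3.

Yes; width 3.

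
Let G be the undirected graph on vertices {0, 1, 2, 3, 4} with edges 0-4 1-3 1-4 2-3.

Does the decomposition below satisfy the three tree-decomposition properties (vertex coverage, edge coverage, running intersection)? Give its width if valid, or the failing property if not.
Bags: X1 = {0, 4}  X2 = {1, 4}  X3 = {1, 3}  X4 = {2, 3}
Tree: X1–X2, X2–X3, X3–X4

Checking the three conditions: (i) the bags cover all of {0, 1, 2, 3, 4}; (ii) for each edge, some bag contains both endpoints; (iii) the bags containing any fixed vertex form a subtree. All hold, so the decomposition is valid with width 2 − 1 = 1.

Yes; width 1.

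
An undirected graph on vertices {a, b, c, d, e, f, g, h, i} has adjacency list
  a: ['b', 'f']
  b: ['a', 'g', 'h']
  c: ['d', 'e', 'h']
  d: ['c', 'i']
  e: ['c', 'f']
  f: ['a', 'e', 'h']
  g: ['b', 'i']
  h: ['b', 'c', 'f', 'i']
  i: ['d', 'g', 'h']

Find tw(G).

3

A width-3 tree decomposition is:
Bags: B1 = {a, b, f, g}  B2 = {b, f, g, h}  B3 = {f, g, h, i}  B4 = {e, f, h, i}  B5 = {c, e, h, i}  B6 = {c, d, e, i}
Tree: B1–B2, B2–B3, B3–B4, B4–B5, B5–B6
The largest bag has 4 vertices, giving width 3; this decomposition certifies tw(G) ≤ 3. For the lower bound: the 4 vertex sets {a,b,g}, {f}, {h}, {c,d,e,i} are disjoint, each induces a connected subgraph, and every pair is joined by at least one edge of G. Contracting each set to a single vertex therefore yields K_{4} as a minor, and since treewidth is minor-monotone, tw(G) ≥ tw(K_{4}) = 3. Combining the bounds, tw(G) = 3.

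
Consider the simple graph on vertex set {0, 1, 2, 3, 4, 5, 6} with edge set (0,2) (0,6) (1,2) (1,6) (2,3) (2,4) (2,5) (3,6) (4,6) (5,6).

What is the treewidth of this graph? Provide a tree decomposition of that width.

Treewidth 2.
Bags: B1 = {2, 5, 6}  B2 = {0, 2, 6}  B3 = {2, 4, 6}  B4 = {2, 3, 6}  B5 = {1, 2, 6}
Tree: B1–B2, B2–B3, B3–B4, B4–B5

Each bag holds 3 vertices, so the decomposition has width 2, which upper-bounds the treewidth. For the lower bound, G contains the cycle 6–5–2–0–6, so G is not a forest; only forests have treewidth ≤ 1, hence tw(G) ≥ 2. Therefore the treewidth is 2.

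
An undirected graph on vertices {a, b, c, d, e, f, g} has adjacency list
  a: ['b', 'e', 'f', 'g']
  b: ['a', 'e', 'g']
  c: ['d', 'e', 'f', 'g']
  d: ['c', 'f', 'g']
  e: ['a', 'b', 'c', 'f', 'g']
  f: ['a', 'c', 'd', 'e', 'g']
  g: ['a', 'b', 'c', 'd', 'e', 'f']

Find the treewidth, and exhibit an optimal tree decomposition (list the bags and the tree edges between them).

Treewidth 3.
Bags: B1 = {a, e, f, g}  B2 = {c, e, f, g}  B3 = {a, b, e, g}  B4 = {c, d, f, g}
Tree: B1–B2, B1–B3, B2–B4

The largest bag has 4 vertices, giving width 3; this decomposition certifies tw(G) ≤ 3. On the other hand G contains the 4-clique {c, d, f, g}. A clique must lie in a single bag of any decomposition, so no decomposition can have width below 3. Hence tw(G) = 3 exactly.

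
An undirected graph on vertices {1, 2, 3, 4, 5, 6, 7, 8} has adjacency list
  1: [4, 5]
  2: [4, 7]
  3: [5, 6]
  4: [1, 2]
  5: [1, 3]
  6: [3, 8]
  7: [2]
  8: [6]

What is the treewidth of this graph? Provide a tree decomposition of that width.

Each bag holds 2 vertices, so the decomposition has width 1, which upper-bounds the treewidth. Any graph with an edge has treewidth ≥ 1, and G has the edge 8–6. The upper and lower bounds meet at 1, so that is the treewidth.

Treewidth 1.
Bags: B1 = {6, 8}  B2 = {3, 6}  B3 = {3, 5}  B4 = {1, 5}  B5 = {1, 4}  B6 = {2, 4}  B7 = {2, 7}
Tree: B1–B2, B2–B3, B3–B4, B4–B5, B5–B6, B6–B7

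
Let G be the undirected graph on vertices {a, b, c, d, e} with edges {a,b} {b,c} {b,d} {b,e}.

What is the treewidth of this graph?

A width-1 tree decomposition is:
Bags: B1 = {b, e}  B2 = {a, b}  B3 = {b, d}  B4 = {b, c}
Tree: B1–B2, B1–B3, B3–B4
Every bag has size at most 2, so the width is 2 − 1 = 1 and tw(G) ≤ 1. Any graph with an edge has treewidth ≥ 1, and G has the edge e–b. Hence tw(G) = 1 exactly.

1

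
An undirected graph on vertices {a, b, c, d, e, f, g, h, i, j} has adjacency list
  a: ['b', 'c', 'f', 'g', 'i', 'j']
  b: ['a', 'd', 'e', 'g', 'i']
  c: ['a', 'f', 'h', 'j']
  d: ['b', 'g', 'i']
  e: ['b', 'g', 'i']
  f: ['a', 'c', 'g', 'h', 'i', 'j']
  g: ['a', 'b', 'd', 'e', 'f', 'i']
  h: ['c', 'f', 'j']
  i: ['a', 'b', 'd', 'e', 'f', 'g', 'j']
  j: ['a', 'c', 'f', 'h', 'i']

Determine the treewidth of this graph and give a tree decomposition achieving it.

Treewidth 3.
One such decomposition:
Bags: B1 = {a, f, g, i}  B2 = {a, f, i, j}  B3 = {a, b, g, i}  B4 = {a, c, f, j}  B5 = {b, d, g, i}  B6 = {b, e, g, i}  B7 = {c, f, h, j}
Tree: B1–B2, B1–B3, B2–B4, B3–B5, B5–B6, B4–B7

The largest bag has 4 vertices, giving width 3; this decomposition certifies tw(G) ≤ 3. Conversely, {c, f, h, j} is a clique of size 4, and the vertices of any clique must share a bag in every tree decomposition; so some bag has ≥ 4 vertices and tw(G) ≥ 3. Hence tw(G) = 3 exactly.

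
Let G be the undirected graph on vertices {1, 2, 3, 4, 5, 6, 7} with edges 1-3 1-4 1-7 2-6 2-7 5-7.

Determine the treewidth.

A width-1 tree decomposition is:
Bags: B1 = {1, 7}  B2 = {2, 7}  B3 = {1, 4}  B4 = {1, 3}  B5 = {5, 7}  B6 = {2, 6}
Tree: B1–B2, B1–B3, B1–B4, B1–B5, B2–B6
Each bag holds 2 vertices, so the decomposition has width 1, which upper-bounds the treewidth. Since G has at least one edge (e.g. 7–1), it is not an edgeless graph, so tw(G) ≥ 1. Combining the bounds, tw(G) = 1.

1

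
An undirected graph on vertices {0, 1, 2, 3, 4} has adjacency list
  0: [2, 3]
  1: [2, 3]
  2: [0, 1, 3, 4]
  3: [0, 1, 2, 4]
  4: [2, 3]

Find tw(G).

2

A width-2 tree decomposition is:
Bags: B1 = {0, 2, 3}  B2 = {1, 2, 3}  B3 = {2, 3, 4}
Tree: B1–B2, B1–B3
Every bag has size at most 3, so the width is 3 − 1 = 2 and tw(G) ≤ 2. Conversely, {0, 2, 3} is a clique of size 3, and the vertices of any clique must share a bag in every tree decomposition; so some bag has ≥ 3 vertices and tw(G) ≥ 2. Hence tw(G) = 2 exactly.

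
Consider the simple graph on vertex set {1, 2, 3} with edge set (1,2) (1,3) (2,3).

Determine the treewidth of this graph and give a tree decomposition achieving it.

Treewidth 2.
One such decomposition:
Bags: B1 = {1, 2, 3}
Tree: (single bag)

A single bag containing all 3 vertices is trivially a valid decomposition of width 2. For the lower bound, the 3 vertices {1, 2, 3} are pairwise adjacent, and any tree decomposition puts a clique entirely inside one bag — forcing width ≥ 2. Therefore the treewidth is 2.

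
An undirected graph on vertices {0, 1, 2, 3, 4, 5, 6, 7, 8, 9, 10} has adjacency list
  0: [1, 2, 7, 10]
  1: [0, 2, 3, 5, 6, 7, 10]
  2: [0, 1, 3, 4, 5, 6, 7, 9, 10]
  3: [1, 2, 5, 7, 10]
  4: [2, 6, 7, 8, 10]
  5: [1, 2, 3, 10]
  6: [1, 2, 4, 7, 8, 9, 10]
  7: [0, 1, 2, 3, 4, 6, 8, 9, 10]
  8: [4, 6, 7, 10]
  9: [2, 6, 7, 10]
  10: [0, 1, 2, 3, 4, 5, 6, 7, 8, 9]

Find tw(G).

4

A width-4 tree decomposition is:
Bags: B1 = {1, 2, 3, 7, 10}  B2 = {1, 2, 6, 7, 10}  B3 = {1, 2, 3, 5, 10}  B4 = {0, 1, 2, 7, 10}  B5 = {2, 4, 6, 7, 10}  B6 = {4, 6, 7, 8, 10}  B7 = {2, 6, 7, 9, 10}
Tree: B1–B2, B1–B3, B2–B4, B2–B5, B5–B6, B2–B7
Every bag has size at most 5, so the width is 5 − 1 = 4 and tw(G) ≤ 4. On the other hand G contains the 5-clique {4, 6, 7, 8, 10}. A clique must lie in a single bag of any decomposition, so no decomposition can have width below 4. Hence tw(G) = 4 exactly.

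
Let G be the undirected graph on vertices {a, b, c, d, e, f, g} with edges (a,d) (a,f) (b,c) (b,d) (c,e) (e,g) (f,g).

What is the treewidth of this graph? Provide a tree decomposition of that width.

The largest bag has 3 vertices, giving width 2; this decomposition certifies tw(G) ≤ 2. The edges e–c–b–d–a–f–g–e form a cycle, so G is not a tree and its treewidth is at least 2. Hence tw(G) = 2 exactly.

Treewidth 2.
One such decomposition:
Bags: B1 = {b, c, e}  B2 = {b, d, e}  B3 = {a, d, e}  B4 = {a, e, f}  B5 = {e, f, g}
Tree: B1–B2, B2–B3, B3–B4, B4–B5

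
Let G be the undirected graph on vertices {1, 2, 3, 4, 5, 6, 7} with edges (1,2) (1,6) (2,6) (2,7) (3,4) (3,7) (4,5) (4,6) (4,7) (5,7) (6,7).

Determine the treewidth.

A width-2 tree decomposition is:
Bags: B1 = {4, 6, 7}  B2 = {4, 5, 7}  B3 = {3, 4, 7}  B4 = {2, 6, 7}  B5 = {1, 2, 6}
Tree: B1–B2, B2–B3, B1–B4, B4–B5
Each bag holds 3 vertices, so the decomposition has width 2, which upper-bounds the treewidth. Conversely, {1, 2, 6} is a clique of size 3, and the vertices of any clique must share a bag in every tree decomposition; so some bag has ≥ 3 vertices and tw(G) ≥ 2. Therefore the treewidth is 2.

2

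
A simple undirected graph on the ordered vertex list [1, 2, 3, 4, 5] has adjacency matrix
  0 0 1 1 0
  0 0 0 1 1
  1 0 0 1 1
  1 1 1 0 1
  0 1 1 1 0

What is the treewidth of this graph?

A width-2 tree decomposition is:
Bags: B1 = {2, 4, 5}  B2 = {3, 4, 5}  B3 = {1, 3, 4}
Tree: B1–B2, B2–B3
The largest bag has 3 vertices, giving width 2; this decomposition certifies tw(G) ≤ 2. On the other hand G contains the 3-clique {2, 4, 5}. A clique must lie in a single bag of any decomposition, so no decomposition can have width below 2. Combining the bounds, tw(G) = 2.

2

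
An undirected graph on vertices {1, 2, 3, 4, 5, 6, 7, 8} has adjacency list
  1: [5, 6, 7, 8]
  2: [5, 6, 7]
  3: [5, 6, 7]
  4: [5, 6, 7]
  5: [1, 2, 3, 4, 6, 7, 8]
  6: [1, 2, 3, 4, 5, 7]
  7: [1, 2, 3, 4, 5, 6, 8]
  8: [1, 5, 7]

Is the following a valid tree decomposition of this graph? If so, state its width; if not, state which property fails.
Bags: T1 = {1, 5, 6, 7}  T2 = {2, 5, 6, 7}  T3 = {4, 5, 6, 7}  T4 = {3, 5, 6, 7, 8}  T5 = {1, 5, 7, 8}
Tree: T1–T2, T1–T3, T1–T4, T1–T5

No — bags containing vertex 8 are not connected in the tree.

A tree decomposition must satisfy three properties: every vertex lies in some bag; for every edge, both endpoints lie together in some bag; and for every vertex, the bags containing it form a connected subtree. Here bags containing vertex 8 are not connected in the tree, so the decomposition is invalid.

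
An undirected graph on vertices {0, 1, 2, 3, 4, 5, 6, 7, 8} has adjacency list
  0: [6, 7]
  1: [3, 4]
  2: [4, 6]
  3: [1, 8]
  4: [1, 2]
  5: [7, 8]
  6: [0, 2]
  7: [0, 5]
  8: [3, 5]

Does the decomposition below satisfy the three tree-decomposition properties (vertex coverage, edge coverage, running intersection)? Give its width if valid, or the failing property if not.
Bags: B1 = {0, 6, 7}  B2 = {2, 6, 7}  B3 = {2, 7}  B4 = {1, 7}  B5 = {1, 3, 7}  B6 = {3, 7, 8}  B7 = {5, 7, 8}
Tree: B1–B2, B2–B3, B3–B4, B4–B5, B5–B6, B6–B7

A tree decomposition must satisfy three properties: every vertex lies in some bag; for every edge, both endpoints lie together in some bag; and for every vertex, the bags containing it form a connected subtree. Here vertex 4 appears in no bag, so the decomposition is invalid.

No — vertex 4 appears in no bag.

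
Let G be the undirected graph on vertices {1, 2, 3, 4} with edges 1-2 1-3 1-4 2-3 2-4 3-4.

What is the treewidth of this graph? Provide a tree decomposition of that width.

Treewidth 3.
One optimal decomposition is:
Bags: B1 = {1, 2, 3, 4}
Tree: (single bag)

With just one bag of size 4, the width is 4 − 1 = 3, so tw(G) ≤ 3. Conversely, {1, 2, 3, 4} is a clique of size 4, and the vertices of any clique must share a bag in every tree decomposition; so some bag has ≥ 4 vertices and tw(G) ≥ 3. Combining the bounds, tw(G) = 3.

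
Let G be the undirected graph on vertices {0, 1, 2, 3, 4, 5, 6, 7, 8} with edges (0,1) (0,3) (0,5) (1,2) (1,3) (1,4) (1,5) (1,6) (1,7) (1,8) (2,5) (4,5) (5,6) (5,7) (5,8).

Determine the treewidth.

2

A width-2 tree decomposition is:
Bags: B1 = {1, 5, 8}  B2 = {1, 2, 5}  B3 = {0, 1, 5}  B4 = {1, 4, 5}  B5 = {1, 5, 6}  B6 = {1, 5, 7}  B7 = {0, 1, 3}
Tree: B1–B2, B2–B3, B1–B4, B3–B5, B5–B6, B3–B7
Each bag holds 3 vertices, so the decomposition has width 2, which upper-bounds the treewidth. Conversely, {0, 1, 3} is a clique of size 3, and the vertices of any clique must share a bag in every tree decomposition; so some bag has ≥ 3 vertices and tw(G) ≥ 2. The upper and lower bounds meet at 2, so that is the treewidth.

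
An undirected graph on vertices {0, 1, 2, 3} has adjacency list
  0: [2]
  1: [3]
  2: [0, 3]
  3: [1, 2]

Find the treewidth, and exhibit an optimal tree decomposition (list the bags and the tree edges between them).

Treewidth 1.
One optimal decomposition is:
Bags: B1 = {1, 3}  B2 = {2, 3}  B3 = {0, 2}
Tree: B1–B2, B2–B3

The largest bag has 2 vertices, giving width 1; this decomposition certifies tw(G) ≤ 1. Any graph with an edge has treewidth ≥ 1, and G has the edge 3–1. Combining the bounds, tw(G) = 1.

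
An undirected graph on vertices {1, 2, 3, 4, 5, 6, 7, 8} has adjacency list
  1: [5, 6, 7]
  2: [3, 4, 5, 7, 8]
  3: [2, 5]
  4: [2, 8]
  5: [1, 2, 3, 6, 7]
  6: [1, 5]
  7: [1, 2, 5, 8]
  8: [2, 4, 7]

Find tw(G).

A width-2 tree decomposition is:
Bags: B1 = {2, 7, 8}  B2 = {2, 4, 8}  B3 = {2, 5, 7}  B4 = {1, 5, 7}  B5 = {2, 3, 5}  B6 = {1, 5, 6}
Tree: B1–B2, B1–B3, B3–B4, B3–B5, B4–B6
Each bag holds 3 vertices, so the decomposition has width 2, which upper-bounds the treewidth. For the lower bound, the 3 vertices {1, 5, 6} are pairwise adjacent, and any tree decomposition puts a clique entirely inside one bag — forcing width ≥ 2. Combining the bounds, tw(G) = 2.

2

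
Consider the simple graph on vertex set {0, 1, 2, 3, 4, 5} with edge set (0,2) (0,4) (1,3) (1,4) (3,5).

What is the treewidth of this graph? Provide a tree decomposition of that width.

Treewidth 1.
Bags: B1 = {3, 5}  B2 = {1, 3}  B3 = {1, 4}  B4 = {0, 4}  B5 = {0, 2}
Tree: B1–B2, B2–B3, B3–B4, B4–B5

Each bag holds 2 vertices, so the decomposition has width 1, which upper-bounds the treewidth. G has an edge, so its treewidth is at least 1. Hence tw(G) = 1 exactly.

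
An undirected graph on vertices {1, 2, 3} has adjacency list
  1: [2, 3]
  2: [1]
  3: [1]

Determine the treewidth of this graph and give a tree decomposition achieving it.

The largest bag has 2 vertices, giving width 1; this decomposition certifies tw(G) ≤ 1. Since G has at least one edge (e.g. 1–3), it is not an edgeless graph, so tw(G) ≥ 1. Therefore the treewidth is 1.

Treewidth 1.
Bags: B1 = {1, 3}  B2 = {1, 2}
Tree: B1–B2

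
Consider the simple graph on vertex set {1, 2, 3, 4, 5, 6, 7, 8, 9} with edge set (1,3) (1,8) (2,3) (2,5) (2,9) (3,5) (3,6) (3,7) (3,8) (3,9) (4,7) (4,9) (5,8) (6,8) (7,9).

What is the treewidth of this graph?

A width-2 tree decomposition is:
Bags: B1 = {2, 3, 9}  B2 = {2, 3, 5}  B3 = {3, 5, 8}  B4 = {3, 6, 8}  B5 = {3, 7, 9}  B6 = {4, 7, 9}  B7 = {1, 3, 8}
Tree: B1–B2, B2–B3, B3–B4, B1–B5, B5–B6, B3–B7
The largest bag has 3 vertices, giving width 2; this decomposition certifies tw(G) ≤ 2. On the other hand G contains the 3-clique {1, 3, 8}. A clique must lie in a single bag of any decomposition, so no decomposition can have width below 2. Hence tw(G) = 2 exactly.

2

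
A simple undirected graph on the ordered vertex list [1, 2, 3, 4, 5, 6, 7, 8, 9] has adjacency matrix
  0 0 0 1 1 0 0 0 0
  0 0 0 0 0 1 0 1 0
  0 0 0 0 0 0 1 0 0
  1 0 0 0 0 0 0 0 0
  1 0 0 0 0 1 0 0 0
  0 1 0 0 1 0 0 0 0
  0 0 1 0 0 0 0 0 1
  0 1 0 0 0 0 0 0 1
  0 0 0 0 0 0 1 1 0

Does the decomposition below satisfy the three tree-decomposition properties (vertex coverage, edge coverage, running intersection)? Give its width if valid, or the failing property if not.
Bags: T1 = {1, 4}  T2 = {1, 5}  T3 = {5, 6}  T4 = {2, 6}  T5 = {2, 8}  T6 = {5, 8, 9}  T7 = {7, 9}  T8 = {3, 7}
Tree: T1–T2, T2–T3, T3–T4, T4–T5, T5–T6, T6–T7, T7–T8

No — bags containing vertex 5 are not connected in the tree.

A tree decomposition must satisfy three properties: every vertex lies in some bag; for every edge, both endpoints lie together in some bag; and for every vertex, the bags containing it form a connected subtree. Here bags containing vertex 5 are not connected in the tree, so the decomposition is invalid.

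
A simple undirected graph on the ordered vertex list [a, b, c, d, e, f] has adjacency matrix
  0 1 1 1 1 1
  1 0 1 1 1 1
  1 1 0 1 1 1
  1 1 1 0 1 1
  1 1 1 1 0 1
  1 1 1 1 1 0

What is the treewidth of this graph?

5

A width-5 tree decomposition is:
Bags: B1 = {a, b, c, d, e, f}
Tree: (single bag)
With just one bag of size 6, the width is 6 − 1 = 5, so tw(G) ≤ 5. For the lower bound, the 6 vertices {a, b, c, d, e, f} are pairwise adjacent, and any tree decomposition puts a clique entirely inside one bag — forcing width ≥ 5. Therefore the treewidth is 5.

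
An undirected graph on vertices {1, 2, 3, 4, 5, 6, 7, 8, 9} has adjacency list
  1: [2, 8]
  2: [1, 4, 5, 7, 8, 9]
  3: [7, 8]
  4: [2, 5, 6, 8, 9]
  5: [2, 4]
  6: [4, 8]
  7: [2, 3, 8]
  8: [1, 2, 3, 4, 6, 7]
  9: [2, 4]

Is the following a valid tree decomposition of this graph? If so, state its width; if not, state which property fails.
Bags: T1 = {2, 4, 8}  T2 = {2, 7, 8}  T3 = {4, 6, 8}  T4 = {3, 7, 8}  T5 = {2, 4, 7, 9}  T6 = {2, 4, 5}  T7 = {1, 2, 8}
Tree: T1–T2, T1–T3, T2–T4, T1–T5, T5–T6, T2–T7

No — bags containing vertex 7 are not connected in the tree.

A tree decomposition must satisfy three properties: every vertex lies in some bag; for every edge, both endpoints lie together in some bag; and for every vertex, the bags containing it form a connected subtree. Here bags containing vertex 7 are not connected in the tree, so the decomposition is invalid.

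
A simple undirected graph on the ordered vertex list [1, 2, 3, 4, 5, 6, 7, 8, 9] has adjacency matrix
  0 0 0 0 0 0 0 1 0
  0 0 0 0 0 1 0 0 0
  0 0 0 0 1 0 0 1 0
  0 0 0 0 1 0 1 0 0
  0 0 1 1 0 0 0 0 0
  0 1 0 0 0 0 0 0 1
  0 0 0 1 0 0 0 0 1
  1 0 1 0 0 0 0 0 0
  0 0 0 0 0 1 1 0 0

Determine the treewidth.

A width-1 tree decomposition is:
Bags: B1 = {2, 6}  B2 = {6, 9}  B3 = {7, 9}  B4 = {4, 7}  B5 = {4, 5}  B6 = {3, 5}  B7 = {3, 8}  B8 = {1, 8}
Tree: B1–B2, B2–B3, B3–B4, B4–B5, B5–B6, B6–B7, B7–B8
Each bag holds 2 vertices, so the decomposition has width 1, which upper-bounds the treewidth. Any graph with an edge has treewidth ≥ 1, and G has the edge 2–6. The upper and lower bounds meet at 1, so that is the treewidth.

1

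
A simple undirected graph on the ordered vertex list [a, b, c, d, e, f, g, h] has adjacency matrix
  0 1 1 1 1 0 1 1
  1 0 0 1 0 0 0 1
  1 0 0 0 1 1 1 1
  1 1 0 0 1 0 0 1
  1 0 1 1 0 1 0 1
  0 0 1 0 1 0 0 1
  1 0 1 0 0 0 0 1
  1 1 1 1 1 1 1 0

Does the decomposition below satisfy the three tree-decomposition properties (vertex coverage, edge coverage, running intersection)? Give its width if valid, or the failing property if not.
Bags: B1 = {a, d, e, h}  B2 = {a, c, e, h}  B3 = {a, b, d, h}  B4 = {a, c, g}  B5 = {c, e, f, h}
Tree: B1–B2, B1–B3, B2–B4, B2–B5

No — edge (h,g) lies in no bag.

A tree decomposition must satisfy three properties: every vertex lies in some bag; for every edge, both endpoints lie together in some bag; and for every vertex, the bags containing it form a connected subtree. Here edge (h,g) lies in no bag, so the decomposition is invalid.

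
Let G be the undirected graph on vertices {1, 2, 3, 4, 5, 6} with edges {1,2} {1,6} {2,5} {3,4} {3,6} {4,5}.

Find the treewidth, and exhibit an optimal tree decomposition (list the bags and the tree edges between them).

Every bag has size at most 3, so the width is 3 − 1 = 2 and tw(G) ≤ 2. For the lower bound, G contains the cycle 4–3–6–1–2–5–4, so G is not a forest; only forests have treewidth ≤ 1, hence tw(G) ≥ 2. Combining the bounds, tw(G) = 2.

Treewidth 2.
Bags: B1 = {3, 4, 6}  B2 = {1, 4, 6}  B3 = {1, 2, 4}  B4 = {2, 4, 5}
Tree: B1–B2, B2–B3, B3–B4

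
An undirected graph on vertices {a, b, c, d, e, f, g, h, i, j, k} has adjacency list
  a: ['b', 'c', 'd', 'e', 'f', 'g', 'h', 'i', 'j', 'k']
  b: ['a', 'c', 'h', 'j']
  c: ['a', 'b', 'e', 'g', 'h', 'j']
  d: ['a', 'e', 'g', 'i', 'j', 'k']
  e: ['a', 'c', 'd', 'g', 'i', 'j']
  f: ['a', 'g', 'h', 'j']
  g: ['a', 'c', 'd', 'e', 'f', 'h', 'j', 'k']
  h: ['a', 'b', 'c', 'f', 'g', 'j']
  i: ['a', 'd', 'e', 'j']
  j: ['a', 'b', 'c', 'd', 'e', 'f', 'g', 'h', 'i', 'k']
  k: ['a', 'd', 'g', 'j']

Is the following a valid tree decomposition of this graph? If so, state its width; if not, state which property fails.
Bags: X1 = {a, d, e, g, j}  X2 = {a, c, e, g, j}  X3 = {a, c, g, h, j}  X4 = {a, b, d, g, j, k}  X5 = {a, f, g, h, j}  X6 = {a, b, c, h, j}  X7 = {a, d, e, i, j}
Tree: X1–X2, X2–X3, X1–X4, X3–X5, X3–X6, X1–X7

A tree decomposition must satisfy three properties: every vertex lies in some bag; for every edge, both endpoints lie together in some bag; and for every vertex, the bags containing it form a connected subtree. Here bags containing vertex b are not connected in the tree, so the decomposition is invalid.

No — bags containing vertex b are not connected in the tree.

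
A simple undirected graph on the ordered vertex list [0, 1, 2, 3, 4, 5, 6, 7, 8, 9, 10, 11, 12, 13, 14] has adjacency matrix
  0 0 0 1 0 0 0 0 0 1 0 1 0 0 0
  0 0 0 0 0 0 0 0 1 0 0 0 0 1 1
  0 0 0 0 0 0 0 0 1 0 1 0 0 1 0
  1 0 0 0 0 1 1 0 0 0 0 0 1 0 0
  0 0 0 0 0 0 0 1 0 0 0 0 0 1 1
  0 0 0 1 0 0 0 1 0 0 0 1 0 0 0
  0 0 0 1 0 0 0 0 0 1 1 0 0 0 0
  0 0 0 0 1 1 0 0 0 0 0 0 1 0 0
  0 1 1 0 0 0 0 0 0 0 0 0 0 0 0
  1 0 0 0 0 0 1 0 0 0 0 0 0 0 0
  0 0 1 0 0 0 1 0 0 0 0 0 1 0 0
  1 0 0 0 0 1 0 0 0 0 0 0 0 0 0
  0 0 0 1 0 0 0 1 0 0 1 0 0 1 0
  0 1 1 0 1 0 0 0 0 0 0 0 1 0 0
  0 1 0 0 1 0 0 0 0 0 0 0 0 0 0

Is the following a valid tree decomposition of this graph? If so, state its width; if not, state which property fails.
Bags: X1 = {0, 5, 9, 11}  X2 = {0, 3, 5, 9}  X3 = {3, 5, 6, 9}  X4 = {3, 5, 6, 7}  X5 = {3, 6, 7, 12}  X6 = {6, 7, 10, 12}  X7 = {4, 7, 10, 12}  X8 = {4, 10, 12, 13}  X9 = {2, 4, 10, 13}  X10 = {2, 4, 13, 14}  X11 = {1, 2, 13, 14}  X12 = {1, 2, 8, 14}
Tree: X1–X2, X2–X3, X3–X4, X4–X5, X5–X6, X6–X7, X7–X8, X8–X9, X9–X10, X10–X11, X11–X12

Yes; width 3.

Every vertex of G appears in some bag (union = {0, 1, 2, 3, 4, 5, 6, 7, 8, 9, 10, 11, 12, 13, 14}); every edge is covered by a bag; and for each vertex v the set of bags containing v is connected in the bag tree. The decomposition is therefore valid. The largest bag has 4 vertices, so the width is 3.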